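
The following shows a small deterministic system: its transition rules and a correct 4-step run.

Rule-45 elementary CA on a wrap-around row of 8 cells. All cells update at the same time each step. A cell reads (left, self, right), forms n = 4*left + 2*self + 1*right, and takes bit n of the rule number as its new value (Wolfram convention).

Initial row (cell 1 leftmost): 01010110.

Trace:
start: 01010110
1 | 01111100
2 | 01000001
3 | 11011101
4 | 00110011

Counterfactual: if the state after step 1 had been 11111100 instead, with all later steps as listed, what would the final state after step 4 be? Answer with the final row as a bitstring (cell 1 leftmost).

state after step 1 := 11111100
2 | 10000000
3 | 10111110
4 | 11100001

11100001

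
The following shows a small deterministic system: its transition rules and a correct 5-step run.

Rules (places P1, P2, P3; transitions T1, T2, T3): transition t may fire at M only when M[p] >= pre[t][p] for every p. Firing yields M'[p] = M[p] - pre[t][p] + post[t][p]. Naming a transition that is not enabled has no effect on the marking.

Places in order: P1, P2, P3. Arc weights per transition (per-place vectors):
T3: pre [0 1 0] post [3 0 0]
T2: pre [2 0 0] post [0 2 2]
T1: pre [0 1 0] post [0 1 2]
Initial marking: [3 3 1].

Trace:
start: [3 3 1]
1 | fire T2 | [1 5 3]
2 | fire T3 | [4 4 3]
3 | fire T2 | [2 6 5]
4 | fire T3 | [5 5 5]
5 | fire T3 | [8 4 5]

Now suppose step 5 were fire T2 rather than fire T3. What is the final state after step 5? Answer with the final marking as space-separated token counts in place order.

3 7 7

(re-executing from step 5 with the substitution; state before step 5: [5 5 5])
5 | fire T2 | [3 7 7]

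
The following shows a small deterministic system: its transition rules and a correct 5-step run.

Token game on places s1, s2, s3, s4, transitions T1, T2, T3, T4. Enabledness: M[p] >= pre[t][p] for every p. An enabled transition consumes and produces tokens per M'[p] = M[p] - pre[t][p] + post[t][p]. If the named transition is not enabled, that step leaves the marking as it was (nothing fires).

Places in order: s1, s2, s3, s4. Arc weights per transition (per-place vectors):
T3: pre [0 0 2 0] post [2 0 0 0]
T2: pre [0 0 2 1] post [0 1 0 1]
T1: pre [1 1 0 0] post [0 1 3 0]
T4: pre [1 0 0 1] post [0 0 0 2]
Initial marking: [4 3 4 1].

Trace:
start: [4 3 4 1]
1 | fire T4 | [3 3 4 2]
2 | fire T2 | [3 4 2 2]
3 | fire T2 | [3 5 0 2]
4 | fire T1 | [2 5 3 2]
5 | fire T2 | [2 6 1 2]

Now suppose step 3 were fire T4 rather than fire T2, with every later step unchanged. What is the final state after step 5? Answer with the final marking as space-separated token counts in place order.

(re-executing from step 3 with the substitution; state before step 3: [3 4 2 2])
3 | fire T4 | [2 4 2 3]
4 | fire T1 | [1 4 5 3]
5 | fire T2 | [1 5 3 3]

1 5 3 3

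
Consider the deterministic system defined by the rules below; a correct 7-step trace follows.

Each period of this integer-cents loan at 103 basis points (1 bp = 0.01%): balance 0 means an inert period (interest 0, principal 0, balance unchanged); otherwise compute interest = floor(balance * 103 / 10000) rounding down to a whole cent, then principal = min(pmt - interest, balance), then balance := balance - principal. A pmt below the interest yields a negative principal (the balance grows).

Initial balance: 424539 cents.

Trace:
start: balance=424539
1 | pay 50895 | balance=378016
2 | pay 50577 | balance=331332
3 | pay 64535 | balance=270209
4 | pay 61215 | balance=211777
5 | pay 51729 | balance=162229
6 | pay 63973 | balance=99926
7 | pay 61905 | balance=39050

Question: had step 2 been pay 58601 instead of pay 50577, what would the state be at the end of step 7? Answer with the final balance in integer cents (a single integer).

(re-executing from step 2 with the substitution; state before step 2: balance=378016)
2 | pay 58601 | balance=323308
3 | pay 64535 | balance=262103
4 | pay 61215 | balance=203587
5 | pay 51729 | balance=153954
6 | pay 63973 | balance=91566
7 | pay 61905 | balance=30604

30604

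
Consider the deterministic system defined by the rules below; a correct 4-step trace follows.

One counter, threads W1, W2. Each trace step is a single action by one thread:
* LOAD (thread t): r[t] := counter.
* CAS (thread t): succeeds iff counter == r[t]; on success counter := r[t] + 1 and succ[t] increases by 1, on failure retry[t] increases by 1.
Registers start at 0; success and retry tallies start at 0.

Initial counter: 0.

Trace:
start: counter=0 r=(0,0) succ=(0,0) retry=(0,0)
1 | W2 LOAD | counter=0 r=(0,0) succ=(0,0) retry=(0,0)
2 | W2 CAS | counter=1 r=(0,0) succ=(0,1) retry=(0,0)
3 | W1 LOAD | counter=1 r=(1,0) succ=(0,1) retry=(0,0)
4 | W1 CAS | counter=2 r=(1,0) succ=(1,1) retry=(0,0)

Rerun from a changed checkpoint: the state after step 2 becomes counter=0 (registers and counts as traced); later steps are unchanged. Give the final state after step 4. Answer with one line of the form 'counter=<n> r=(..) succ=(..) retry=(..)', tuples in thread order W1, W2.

state after step 2 := counter=0 r=(0,0) succ=(0,1) retry=(0,0)
3 | W1 LOAD | counter=0 r=(0,0) succ=(0,1) retry=(0,0)
4 | W1 CAS | counter=1 r=(0,0) succ=(1,1) retry=(0,0)

counter=1 r=(0,0) succ=(1,1) retry=(0,0)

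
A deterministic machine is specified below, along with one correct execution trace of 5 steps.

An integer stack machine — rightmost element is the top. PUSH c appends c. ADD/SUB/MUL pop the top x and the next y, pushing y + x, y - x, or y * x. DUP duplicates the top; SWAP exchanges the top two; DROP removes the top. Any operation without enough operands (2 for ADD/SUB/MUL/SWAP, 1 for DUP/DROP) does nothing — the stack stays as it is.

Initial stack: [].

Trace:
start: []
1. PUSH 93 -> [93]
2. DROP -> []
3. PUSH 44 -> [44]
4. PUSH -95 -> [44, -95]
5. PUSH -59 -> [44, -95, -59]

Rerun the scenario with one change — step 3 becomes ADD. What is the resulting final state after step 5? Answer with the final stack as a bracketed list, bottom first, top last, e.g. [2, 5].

(re-executing from step 3 with the substitution; state before step 3: [])
3. ADD -> []
4. PUSH -95 -> [-95]
5. PUSH -59 -> [-95, -59]

[-95, -59]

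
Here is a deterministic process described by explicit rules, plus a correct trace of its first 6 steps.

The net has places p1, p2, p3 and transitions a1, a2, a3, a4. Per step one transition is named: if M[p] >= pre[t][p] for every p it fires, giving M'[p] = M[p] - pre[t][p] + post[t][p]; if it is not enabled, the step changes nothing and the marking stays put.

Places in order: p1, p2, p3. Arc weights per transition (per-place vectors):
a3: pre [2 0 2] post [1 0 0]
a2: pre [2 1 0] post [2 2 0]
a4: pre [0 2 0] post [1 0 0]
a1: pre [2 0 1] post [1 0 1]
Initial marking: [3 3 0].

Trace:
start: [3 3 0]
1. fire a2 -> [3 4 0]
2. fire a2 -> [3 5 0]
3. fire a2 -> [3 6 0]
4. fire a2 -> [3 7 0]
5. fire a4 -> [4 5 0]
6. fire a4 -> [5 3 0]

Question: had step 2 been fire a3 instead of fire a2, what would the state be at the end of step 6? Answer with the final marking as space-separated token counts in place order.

5 2 0

(re-executing from step 2 with the substitution; state before step 2: [3 4 0])
2. fire a3 -> [3 4 0]
3. fire a2 -> [3 5 0]
4. fire a2 -> [3 6 0]
5. fire a4 -> [4 4 0]
6. fire a4 -> [5 2 0]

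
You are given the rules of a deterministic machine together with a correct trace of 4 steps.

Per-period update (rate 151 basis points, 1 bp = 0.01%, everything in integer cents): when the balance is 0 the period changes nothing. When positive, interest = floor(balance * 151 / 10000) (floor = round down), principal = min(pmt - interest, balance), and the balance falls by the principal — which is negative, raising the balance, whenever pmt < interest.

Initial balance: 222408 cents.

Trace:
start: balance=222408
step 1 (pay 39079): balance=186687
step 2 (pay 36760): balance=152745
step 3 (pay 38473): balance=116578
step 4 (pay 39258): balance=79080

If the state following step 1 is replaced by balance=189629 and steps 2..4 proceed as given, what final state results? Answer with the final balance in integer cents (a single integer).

82158

state after step 1 := balance=189629
step 2 (pay 36760): balance=155732
step 3 (pay 38473): balance=119610
step 4 (pay 39258): balance=82158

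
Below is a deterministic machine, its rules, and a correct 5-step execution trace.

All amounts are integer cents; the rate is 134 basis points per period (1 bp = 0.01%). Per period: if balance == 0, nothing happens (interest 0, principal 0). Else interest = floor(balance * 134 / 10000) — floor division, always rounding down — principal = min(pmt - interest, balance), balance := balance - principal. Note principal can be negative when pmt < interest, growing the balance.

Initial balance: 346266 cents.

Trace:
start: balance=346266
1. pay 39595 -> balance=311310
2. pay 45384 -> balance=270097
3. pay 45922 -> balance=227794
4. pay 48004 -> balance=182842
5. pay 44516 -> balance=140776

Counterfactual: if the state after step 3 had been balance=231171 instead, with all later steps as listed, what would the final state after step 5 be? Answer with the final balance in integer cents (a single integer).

144243

state after step 3 := balance=231171
4. pay 48004 -> balance=186264
5. pay 44516 -> balance=144243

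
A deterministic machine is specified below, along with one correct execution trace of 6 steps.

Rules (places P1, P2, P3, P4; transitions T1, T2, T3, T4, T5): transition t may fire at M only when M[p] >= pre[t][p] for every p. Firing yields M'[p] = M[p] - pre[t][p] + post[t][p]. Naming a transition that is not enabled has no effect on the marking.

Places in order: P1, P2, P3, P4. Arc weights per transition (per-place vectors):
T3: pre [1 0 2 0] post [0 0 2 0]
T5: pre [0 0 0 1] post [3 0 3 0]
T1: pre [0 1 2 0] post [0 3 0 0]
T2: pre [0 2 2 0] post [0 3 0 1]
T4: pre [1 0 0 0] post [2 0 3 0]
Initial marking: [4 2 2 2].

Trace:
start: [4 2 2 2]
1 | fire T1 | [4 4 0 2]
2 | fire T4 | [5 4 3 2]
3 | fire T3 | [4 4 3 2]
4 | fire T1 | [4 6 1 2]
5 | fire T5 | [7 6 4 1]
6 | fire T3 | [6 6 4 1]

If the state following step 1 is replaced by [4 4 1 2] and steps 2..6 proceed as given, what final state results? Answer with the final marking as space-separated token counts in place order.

6 6 5 1

state after step 1 := [4 4 1 2]
2 | fire T4 | [5 4 4 2]
3 | fire T3 | [4 4 4 2]
4 | fire T1 | [4 6 2 2]
5 | fire T5 | [7 6 5 1]
6 | fire T3 | [6 6 5 1]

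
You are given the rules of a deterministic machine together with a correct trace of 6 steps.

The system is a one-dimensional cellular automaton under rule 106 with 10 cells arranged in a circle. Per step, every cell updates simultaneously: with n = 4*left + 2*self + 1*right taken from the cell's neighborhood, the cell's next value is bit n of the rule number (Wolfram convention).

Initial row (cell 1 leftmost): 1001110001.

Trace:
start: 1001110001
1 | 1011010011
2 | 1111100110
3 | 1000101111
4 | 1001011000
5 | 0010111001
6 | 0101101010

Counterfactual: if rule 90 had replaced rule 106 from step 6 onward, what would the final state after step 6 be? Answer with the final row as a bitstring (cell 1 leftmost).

(re-executing step 6 under rule 90; state before step 6: 0010111001)
6 | 1100101110

1100101110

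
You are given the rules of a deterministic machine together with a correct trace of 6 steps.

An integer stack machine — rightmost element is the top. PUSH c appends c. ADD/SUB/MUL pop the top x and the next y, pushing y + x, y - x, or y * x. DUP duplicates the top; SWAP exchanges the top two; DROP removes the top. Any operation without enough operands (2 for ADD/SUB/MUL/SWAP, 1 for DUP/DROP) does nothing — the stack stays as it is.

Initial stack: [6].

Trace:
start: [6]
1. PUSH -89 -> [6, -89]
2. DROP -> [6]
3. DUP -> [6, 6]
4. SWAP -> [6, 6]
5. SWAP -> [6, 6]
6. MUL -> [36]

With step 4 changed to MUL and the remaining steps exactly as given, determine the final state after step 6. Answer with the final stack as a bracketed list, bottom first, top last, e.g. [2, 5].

(re-executing from step 4 with the substitution; state before step 4: [6, 6])
4. MUL -> [36]
5. SWAP -> [36]
6. MUL -> [36]

[36]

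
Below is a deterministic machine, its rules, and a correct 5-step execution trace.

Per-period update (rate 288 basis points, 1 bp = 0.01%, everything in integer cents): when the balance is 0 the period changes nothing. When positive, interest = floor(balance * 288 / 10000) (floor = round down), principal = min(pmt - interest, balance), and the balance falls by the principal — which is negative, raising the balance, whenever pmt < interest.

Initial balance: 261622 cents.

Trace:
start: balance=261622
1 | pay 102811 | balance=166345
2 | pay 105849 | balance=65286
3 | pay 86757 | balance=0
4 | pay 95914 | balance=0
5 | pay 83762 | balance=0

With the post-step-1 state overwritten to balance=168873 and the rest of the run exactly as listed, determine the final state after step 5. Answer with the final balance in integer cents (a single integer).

state after step 1 := balance=168873
2 | pay 105849 | balance=67887
3 | pay 86757 | balance=0
4 | pay 95914 | balance=0
5 | pay 83762 | balance=0

0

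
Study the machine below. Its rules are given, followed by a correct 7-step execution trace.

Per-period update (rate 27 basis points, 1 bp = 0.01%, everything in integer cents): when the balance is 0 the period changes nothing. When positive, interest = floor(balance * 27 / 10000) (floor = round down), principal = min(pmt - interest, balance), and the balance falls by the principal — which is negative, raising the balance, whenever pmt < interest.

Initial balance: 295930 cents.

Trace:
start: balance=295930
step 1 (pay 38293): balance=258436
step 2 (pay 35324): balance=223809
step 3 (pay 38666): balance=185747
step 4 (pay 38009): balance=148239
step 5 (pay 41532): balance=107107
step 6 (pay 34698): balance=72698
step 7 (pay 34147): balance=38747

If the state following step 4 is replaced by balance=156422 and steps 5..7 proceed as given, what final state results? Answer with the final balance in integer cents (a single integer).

46996

state after step 4 := balance=156422
step 5 (pay 41532): balance=115312
step 6 (pay 34698): balance=80925
step 7 (pay 34147): balance=46996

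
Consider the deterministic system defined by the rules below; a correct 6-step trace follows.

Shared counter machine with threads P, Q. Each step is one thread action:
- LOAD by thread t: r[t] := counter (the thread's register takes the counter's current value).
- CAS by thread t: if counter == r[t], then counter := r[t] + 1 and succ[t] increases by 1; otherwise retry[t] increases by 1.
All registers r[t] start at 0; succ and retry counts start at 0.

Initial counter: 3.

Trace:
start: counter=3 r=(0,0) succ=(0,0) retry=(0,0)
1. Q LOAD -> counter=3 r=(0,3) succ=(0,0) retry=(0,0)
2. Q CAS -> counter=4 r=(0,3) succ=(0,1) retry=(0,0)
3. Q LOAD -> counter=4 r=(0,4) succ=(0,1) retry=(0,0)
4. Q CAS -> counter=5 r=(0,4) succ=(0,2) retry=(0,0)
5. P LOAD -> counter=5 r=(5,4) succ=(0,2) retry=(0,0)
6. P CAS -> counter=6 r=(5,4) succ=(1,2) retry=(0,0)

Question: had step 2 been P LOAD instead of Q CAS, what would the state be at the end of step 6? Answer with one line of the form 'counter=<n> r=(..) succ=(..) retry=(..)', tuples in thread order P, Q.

counter=5 r=(4,3) succ=(1,1) retry=(0,0)

(re-executing from step 2 with the substitution; state before step 2: counter=3 r=(0,3) succ=(0,0) retry=(0,0))
2. P LOAD -> counter=3 r=(3,3) succ=(0,0) retry=(0,0)
3. Q LOAD -> counter=3 r=(3,3) succ=(0,0) retry=(0,0)
4. Q CAS -> counter=4 r=(3,3) succ=(0,1) retry=(0,0)
5. P LOAD -> counter=4 r=(4,3) succ=(0,1) retry=(0,0)
6. P CAS -> counter=5 r=(4,3) succ=(1,1) retry=(0,0)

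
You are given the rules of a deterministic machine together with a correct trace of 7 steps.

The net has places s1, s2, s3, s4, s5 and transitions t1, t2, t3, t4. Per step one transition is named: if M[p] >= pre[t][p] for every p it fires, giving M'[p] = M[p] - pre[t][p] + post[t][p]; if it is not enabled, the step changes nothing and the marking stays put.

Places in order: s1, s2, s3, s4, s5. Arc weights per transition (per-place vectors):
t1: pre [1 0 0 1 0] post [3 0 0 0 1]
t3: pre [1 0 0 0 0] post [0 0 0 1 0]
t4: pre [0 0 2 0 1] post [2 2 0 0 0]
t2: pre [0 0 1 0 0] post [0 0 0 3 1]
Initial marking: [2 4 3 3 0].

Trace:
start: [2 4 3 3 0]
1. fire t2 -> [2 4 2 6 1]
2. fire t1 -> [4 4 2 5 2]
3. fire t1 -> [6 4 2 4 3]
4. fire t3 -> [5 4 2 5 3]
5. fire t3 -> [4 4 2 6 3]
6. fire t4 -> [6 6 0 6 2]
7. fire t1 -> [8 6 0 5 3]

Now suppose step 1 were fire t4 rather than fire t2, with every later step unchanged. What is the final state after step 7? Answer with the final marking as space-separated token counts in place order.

(re-executing from step 1 with the substitution; state before step 1: [2 4 3 3 0])
1. fire t4 -> [2 4 3 3 0]
2. fire t1 -> [4 4 3 2 1]
3. fire t1 -> [6 4 3 1 2]
4. fire t3 -> [5 4 3 2 2]
5. fire t3 -> [4 4 3 3 2]
6. fire t4 -> [6 6 1 3 1]
7. fire t1 -> [8 6 1 2 2]

8 6 1 2 2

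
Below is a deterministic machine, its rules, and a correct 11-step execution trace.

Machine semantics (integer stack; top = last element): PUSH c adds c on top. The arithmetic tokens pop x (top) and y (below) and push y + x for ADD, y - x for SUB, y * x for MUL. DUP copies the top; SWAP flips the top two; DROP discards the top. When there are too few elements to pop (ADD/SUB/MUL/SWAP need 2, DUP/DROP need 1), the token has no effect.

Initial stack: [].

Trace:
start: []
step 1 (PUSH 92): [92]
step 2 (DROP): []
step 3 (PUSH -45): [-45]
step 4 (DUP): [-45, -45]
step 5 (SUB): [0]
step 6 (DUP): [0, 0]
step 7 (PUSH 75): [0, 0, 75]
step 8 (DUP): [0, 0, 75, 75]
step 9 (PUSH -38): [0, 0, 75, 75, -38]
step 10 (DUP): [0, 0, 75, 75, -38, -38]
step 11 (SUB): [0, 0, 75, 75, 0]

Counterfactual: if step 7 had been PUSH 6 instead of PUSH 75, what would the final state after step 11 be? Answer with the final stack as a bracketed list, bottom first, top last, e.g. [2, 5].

[0, 0, 6, 6, 0]

(re-executing from step 7 with the substitution; state before step 7: [0, 0])
step 7 (PUSH 6): [0, 0, 6]
step 8 (DUP): [0, 0, 6, 6]
step 9 (PUSH -38): [0, 0, 6, 6, -38]
step 10 (DUP): [0, 0, 6, 6, -38, -38]
step 11 (SUB): [0, 0, 6, 6, 0]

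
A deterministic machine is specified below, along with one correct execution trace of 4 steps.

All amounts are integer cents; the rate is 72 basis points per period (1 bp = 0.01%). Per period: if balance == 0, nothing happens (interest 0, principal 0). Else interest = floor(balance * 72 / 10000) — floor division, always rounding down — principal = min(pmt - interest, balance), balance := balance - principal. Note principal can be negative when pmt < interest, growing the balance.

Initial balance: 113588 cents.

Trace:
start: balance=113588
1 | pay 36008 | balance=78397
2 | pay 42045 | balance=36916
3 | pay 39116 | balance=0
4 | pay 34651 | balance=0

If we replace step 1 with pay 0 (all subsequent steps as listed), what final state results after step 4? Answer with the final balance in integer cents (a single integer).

(re-executing from step 1 with the substitution; state before step 1: balance=113588)
1 | pay 0 | balance=114405
2 | pay 42045 | balance=73183
3 | pay 39116 | balance=34593
4 | pay 34651 | balance=191

191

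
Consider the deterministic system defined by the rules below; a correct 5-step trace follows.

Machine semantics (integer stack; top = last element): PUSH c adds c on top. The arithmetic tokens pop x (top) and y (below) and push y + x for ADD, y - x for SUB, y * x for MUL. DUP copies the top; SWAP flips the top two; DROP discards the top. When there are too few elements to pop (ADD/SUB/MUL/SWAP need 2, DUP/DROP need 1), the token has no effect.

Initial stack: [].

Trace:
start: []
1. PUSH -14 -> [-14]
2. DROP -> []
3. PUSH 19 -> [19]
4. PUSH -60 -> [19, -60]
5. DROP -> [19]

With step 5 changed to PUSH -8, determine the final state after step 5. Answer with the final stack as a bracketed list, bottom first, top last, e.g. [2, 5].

[19, -60, -8]

(re-executing from step 5 with the substitution; state before step 5: [19, -60])
5. PUSH -8 -> [19, -60, -8]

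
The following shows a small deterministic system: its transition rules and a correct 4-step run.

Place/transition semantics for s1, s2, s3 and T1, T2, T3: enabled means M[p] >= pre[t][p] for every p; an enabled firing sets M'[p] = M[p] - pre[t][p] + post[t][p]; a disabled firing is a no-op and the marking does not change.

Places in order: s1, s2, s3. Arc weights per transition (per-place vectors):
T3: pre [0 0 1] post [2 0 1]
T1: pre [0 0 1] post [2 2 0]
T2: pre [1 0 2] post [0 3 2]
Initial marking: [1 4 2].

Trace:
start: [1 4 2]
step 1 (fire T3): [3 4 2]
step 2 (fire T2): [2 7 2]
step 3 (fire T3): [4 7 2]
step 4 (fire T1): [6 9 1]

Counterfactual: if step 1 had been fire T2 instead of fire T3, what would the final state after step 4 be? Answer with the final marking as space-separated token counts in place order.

(re-executing from step 1 with the substitution; state before step 1: [1 4 2])
step 1 (fire T2): [0 7 2]
step 2 (fire T2): [0 7 2]
step 3 (fire T3): [2 7 2]
step 4 (fire T1): [4 9 1]

4 9 1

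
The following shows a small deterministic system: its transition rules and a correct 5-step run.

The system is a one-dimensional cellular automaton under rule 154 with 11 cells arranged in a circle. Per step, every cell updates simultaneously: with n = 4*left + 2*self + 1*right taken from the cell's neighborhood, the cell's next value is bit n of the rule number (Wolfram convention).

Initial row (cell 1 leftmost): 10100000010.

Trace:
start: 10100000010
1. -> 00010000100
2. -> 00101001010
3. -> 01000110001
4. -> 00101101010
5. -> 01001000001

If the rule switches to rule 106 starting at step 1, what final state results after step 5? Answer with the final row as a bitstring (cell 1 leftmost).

00001010100

(re-executing steps 1..5 under rule 106; state before step 1: 10100000010)
1. -> 01000000101
2. -> 10000001010
3. -> 00000010101
4. -> 00000101010
5. -> 00001010100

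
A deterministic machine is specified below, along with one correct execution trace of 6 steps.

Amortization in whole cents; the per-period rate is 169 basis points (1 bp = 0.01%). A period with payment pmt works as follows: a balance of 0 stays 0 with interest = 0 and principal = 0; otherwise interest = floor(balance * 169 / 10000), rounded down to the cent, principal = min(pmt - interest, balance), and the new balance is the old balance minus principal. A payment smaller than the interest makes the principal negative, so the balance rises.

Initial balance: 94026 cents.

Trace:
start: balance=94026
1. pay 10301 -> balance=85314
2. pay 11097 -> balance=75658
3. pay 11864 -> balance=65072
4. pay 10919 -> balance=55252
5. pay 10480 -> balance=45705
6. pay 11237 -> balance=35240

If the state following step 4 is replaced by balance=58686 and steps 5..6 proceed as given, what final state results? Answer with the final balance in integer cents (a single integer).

38791

state after step 4 := balance=58686
5. pay 10480 -> balance=49197
6. pay 11237 -> balance=38791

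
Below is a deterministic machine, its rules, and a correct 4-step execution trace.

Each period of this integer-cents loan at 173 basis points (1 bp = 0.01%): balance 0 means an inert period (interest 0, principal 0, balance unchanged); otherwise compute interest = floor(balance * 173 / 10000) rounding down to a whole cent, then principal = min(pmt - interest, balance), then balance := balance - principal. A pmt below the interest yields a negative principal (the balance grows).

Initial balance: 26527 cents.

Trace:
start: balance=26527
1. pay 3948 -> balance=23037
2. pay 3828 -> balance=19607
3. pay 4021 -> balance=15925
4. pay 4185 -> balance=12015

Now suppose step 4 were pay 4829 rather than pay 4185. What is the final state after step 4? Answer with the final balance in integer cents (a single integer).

(re-executing from step 4 with the substitution; state before step 4: balance=15925)
4. pay 4829 -> balance=11371

11371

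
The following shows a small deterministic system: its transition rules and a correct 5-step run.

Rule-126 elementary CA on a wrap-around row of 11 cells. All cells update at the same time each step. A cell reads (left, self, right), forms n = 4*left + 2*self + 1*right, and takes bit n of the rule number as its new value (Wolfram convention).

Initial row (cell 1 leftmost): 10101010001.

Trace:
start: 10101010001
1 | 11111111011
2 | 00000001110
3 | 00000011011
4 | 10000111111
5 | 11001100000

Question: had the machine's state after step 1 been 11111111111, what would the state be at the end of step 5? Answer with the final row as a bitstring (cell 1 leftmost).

state after step 1 := 11111111111
2 | 00000000000
3 | 00000000000
4 | 00000000000
5 | 00000000000

00000000000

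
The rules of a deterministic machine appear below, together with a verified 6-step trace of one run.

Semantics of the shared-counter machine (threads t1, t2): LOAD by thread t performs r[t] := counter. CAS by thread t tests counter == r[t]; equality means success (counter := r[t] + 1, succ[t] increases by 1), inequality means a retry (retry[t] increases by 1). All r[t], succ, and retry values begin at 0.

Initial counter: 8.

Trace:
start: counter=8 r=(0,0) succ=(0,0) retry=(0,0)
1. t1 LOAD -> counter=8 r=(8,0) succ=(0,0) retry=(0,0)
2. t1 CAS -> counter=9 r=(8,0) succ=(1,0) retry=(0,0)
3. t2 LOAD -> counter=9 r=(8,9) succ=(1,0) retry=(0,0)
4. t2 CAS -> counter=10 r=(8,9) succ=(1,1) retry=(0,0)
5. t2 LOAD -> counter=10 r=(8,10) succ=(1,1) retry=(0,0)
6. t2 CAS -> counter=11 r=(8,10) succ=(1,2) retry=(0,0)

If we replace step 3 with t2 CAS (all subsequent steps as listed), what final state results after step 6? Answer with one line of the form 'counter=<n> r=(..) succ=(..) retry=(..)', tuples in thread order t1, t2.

counter=10 r=(8,9) succ=(1,1) retry=(0,2)

(re-executing from step 3 with the substitution; state before step 3: counter=9 r=(8,0) succ=(1,0) retry=(0,0))
3. t2 CAS -> counter=9 r=(8,0) succ=(1,0) retry=(0,1)
4. t2 CAS -> counter=9 r=(8,0) succ=(1,0) retry=(0,2)
5. t2 LOAD -> counter=9 r=(8,9) succ=(1,0) retry=(0,2)
6. t2 CAS -> counter=10 r=(8,9) succ=(1,1) retry=(0,2)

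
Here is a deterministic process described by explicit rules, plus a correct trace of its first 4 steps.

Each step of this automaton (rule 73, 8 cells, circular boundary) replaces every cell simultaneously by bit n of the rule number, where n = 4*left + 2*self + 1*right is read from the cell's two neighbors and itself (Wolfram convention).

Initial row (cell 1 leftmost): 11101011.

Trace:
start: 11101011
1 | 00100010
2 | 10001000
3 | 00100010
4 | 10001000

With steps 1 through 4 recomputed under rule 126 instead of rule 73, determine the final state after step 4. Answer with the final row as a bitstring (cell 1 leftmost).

00011100

(re-executing steps 1..4 under rule 126; state before step 1: 11101011)
1 | 00111110
2 | 01100011
3 | 11110111
4 | 00011100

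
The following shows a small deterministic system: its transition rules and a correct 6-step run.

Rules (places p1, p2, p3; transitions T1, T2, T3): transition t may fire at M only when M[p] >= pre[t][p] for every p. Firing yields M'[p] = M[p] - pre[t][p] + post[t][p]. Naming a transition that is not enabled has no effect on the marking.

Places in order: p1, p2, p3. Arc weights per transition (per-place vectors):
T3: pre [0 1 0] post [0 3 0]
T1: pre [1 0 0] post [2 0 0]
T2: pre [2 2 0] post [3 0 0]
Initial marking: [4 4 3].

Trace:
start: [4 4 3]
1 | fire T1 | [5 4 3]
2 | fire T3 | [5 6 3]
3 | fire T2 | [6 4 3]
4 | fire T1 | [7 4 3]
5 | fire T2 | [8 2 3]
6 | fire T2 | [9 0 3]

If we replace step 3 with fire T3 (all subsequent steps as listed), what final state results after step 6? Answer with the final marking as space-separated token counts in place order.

(re-executing from step 3 with the substitution; state before step 3: [5 6 3])
3 | fire T3 | [5 8 3]
4 | fire T1 | [6 8 3]
5 | fire T2 | [7 6 3]
6 | fire T2 | [8 4 3]

8 4 3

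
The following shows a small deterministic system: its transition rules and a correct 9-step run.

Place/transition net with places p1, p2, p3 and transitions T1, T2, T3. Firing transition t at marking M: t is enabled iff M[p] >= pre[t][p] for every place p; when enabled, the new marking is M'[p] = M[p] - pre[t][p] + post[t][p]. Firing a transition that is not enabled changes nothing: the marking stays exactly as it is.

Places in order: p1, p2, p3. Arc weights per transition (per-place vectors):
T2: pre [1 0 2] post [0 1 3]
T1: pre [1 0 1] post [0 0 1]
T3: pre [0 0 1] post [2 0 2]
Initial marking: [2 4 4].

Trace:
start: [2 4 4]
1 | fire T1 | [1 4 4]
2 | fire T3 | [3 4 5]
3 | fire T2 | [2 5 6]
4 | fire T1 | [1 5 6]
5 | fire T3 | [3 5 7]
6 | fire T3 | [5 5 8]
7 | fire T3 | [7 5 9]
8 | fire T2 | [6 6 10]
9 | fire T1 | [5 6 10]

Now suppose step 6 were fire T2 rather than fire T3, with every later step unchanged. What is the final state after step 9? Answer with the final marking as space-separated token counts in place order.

(re-executing from step 6 with the substitution; state before step 6: [3 5 7])
6 | fire T2 | [2 6 8]
7 | fire T3 | [4 6 9]
8 | fire T2 | [3 7 10]
9 | fire T1 | [2 7 10]

2 7 10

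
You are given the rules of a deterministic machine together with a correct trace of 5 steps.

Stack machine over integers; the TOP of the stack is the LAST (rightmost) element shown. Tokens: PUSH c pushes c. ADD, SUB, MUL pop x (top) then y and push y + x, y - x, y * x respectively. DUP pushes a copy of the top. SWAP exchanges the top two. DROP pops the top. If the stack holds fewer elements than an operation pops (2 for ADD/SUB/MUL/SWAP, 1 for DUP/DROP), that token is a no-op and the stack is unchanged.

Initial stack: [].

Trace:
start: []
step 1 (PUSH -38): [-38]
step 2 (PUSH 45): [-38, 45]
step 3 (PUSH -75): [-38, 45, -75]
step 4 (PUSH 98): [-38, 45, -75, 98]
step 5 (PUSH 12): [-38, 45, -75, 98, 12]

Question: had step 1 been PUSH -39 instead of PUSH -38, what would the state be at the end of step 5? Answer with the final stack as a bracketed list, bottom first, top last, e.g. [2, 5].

(re-executing from step 1 with the substitution; state before step 1: [])
step 1 (PUSH -39): [-39]
step 2 (PUSH 45): [-39, 45]
step 3 (PUSH -75): [-39, 45, -75]
step 4 (PUSH 98): [-39, 45, -75, 98]
step 5 (PUSH 12): [-39, 45, -75, 98, 12]

[-39, 45, -75, 98, 12]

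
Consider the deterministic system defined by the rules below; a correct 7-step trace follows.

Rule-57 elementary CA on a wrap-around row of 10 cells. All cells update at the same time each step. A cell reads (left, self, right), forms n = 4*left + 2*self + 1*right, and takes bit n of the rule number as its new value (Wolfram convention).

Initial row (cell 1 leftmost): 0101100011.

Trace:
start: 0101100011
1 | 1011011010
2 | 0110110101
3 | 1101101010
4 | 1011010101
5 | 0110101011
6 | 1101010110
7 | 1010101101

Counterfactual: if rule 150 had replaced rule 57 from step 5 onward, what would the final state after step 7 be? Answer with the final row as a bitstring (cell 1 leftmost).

0001000001

(re-executing steps 5..7 under rule 150; state before step 5: 1011010101)
5 | 0000010100
6 | 0000110110
7 | 0001000001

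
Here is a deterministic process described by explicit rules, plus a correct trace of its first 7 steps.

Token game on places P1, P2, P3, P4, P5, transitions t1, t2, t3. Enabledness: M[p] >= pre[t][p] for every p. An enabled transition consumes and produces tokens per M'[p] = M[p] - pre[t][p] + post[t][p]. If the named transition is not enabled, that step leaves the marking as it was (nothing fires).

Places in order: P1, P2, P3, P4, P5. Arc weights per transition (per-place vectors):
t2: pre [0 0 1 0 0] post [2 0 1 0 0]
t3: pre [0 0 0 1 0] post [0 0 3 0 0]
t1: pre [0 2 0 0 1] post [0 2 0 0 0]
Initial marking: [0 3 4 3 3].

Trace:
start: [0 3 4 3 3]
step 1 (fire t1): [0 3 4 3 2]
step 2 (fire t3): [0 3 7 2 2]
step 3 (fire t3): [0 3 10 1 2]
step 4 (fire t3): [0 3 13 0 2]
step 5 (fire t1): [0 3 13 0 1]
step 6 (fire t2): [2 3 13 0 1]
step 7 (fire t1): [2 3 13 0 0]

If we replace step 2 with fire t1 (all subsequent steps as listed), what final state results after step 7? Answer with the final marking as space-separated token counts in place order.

2 3 10 1 0

(re-executing from step 2 with the substitution; state before step 2: [0 3 4 3 2])
step 2 (fire t1): [0 3 4 3 1]
step 3 (fire t3): [0 3 7 2 1]
step 4 (fire t3): [0 3 10 1 1]
step 5 (fire t1): [0 3 10 1 0]
step 6 (fire t2): [2 3 10 1 0]
step 7 (fire t1): [2 3 10 1 0]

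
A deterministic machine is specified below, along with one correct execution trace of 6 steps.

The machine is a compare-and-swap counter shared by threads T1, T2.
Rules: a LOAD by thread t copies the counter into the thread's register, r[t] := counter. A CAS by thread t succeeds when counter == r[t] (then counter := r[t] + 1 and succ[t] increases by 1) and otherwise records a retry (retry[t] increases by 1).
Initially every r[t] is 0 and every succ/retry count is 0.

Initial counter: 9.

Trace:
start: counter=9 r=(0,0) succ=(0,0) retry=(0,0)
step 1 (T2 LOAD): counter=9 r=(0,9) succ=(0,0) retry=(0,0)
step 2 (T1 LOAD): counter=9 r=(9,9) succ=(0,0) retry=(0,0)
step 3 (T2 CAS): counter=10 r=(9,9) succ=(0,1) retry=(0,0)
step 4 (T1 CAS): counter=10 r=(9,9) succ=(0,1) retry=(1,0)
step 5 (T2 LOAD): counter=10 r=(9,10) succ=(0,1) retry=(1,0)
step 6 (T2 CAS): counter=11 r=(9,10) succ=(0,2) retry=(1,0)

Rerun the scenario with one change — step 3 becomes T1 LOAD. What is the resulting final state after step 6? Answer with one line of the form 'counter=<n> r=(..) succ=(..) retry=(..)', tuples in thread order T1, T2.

(re-executing from step 3 with the substitution; state before step 3: counter=9 r=(9,9) succ=(0,0) retry=(0,0))
step 3 (T1 LOAD): counter=9 r=(9,9) succ=(0,0) retry=(0,0)
step 4 (T1 CAS): counter=10 r=(9,9) succ=(1,0) retry=(0,0)
step 5 (T2 LOAD): counter=10 r=(9,10) succ=(1,0) retry=(0,0)
step 6 (T2 CAS): counter=11 r=(9,10) succ=(1,1) retry=(0,0)

counter=11 r=(9,10) succ=(1,1) retry=(0,0)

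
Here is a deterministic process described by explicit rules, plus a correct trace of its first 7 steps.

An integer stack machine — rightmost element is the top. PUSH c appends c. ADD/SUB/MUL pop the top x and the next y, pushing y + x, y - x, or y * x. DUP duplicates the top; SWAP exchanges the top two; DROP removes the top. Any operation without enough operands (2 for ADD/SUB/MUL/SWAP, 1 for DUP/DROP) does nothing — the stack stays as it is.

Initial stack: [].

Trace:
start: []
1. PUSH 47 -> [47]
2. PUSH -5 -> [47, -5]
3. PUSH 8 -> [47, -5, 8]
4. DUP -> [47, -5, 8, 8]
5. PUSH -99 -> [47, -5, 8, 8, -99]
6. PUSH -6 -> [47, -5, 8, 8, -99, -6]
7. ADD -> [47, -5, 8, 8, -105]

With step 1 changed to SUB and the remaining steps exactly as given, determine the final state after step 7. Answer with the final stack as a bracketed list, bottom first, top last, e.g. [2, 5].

(re-executing from step 1 with the substitution; state before step 1: [])
1. SUB -> []
2. PUSH -5 -> [-5]
3. PUSH 8 -> [-5, 8]
4. DUP -> [-5, 8, 8]
5. PUSH -99 -> [-5, 8, 8, -99]
6. PUSH -6 -> [-5, 8, 8, -99, -6]
7. ADD -> [-5, 8, 8, -105]

[-5, 8, 8, -105]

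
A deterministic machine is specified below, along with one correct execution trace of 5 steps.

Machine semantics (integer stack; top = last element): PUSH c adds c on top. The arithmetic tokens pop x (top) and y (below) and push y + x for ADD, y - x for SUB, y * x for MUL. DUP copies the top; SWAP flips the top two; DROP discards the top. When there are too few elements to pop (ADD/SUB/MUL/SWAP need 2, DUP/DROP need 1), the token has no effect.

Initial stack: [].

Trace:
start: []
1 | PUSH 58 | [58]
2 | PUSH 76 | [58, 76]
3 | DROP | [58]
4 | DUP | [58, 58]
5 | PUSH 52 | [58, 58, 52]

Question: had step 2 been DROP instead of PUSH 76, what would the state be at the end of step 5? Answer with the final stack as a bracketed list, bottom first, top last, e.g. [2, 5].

[52]

(re-executing from step 2 with the substitution; state before step 2: [58])
2 | DROP | []
3 | DROP | []
4 | DUP | []
5 | PUSH 52 | [52]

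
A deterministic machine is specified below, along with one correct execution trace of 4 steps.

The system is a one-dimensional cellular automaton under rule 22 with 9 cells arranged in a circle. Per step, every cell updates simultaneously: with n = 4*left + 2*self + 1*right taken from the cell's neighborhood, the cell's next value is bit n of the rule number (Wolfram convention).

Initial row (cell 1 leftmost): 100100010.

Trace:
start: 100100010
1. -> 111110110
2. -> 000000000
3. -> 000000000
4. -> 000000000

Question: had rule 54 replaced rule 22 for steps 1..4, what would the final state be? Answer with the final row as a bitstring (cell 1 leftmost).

000100010

(re-executing steps 1..4 under rule 54; state before step 1: 100100010)
1. -> 111110111
2. -> 000001000
3. -> 000011100
4. -> 000100010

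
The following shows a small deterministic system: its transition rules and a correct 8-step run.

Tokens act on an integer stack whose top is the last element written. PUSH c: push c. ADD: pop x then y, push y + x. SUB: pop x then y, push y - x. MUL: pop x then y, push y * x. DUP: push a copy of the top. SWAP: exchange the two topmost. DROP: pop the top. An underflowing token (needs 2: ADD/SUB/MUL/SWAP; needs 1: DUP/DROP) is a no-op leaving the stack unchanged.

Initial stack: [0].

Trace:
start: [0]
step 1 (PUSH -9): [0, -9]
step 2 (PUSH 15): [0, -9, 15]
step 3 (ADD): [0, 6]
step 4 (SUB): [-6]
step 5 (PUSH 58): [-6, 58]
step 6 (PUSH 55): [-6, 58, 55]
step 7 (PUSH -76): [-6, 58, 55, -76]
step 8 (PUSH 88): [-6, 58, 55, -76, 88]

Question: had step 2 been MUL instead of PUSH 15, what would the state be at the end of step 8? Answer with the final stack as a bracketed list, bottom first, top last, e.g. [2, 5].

[0, 58, 55, -76, 88]

(re-executing from step 2 with the substitution; state before step 2: [0, -9])
step 2 (MUL): [0]
step 3 (ADD): [0]
step 4 (SUB): [0]
step 5 (PUSH 58): [0, 58]
step 6 (PUSH 55): [0, 58, 55]
step 7 (PUSH -76): [0, 58, 55, -76]
step 8 (PUSH 88): [0, 58, 55, -76, 88]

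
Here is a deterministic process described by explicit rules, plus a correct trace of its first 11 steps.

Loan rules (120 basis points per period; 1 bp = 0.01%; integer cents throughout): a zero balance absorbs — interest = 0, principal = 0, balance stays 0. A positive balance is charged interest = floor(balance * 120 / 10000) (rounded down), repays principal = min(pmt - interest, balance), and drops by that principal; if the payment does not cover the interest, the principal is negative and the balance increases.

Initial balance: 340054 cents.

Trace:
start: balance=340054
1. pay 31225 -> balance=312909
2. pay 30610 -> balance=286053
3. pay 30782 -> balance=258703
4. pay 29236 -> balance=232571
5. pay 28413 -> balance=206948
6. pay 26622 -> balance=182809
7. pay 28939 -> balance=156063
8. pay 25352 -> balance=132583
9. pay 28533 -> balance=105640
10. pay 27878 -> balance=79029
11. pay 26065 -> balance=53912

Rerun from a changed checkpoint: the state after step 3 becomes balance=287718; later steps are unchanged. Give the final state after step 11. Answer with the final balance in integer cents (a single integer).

85832

state after step 3 := balance=287718
4. pay 29236 -> balance=261934
5. pay 28413 -> balance=236664
6. pay 26622 -> balance=212881
7. pay 28939 -> balance=186496
8. pay 25352 -> balance=163381
9. pay 28533 -> balance=136808
10. pay 27878 -> balance=110571
11. pay 26065 -> balance=85832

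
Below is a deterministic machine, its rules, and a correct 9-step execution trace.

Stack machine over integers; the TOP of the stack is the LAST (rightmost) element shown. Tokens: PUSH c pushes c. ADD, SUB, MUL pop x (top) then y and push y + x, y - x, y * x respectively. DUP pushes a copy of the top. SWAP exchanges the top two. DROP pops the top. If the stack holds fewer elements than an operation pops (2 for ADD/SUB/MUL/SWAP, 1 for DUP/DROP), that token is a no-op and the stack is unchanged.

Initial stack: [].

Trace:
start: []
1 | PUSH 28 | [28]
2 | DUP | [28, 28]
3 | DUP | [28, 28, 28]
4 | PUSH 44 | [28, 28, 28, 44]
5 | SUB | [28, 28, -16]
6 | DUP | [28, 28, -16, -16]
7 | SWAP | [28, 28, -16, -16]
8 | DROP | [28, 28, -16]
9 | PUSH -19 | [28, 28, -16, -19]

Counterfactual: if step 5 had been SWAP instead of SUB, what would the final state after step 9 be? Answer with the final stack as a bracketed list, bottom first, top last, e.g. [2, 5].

(re-executing from step 5 with the substitution; state before step 5: [28, 28, 28, 44])
5 | SWAP | [28, 28, 44, 28]
6 | DUP | [28, 28, 44, 28, 28]
7 | SWAP | [28, 28, 44, 28, 28]
8 | DROP | [28, 28, 44, 28]
9 | PUSH -19 | [28, 28, 44, 28, -19]

[28, 28, 44, 28, -19]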